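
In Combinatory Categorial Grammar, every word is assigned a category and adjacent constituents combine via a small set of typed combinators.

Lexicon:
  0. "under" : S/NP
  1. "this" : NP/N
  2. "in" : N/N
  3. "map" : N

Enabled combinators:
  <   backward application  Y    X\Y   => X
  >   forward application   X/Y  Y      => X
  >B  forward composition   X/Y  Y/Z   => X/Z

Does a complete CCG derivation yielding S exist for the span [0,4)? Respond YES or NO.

YES

[0,4] S   >
  [0,1] "under" : S/NP
  [1,4] NP   >
    [1,3] NP/N   >B
      [1,2] "this" : NP/N
      [2,3] "in" : N/N
    [3,4] "map" : N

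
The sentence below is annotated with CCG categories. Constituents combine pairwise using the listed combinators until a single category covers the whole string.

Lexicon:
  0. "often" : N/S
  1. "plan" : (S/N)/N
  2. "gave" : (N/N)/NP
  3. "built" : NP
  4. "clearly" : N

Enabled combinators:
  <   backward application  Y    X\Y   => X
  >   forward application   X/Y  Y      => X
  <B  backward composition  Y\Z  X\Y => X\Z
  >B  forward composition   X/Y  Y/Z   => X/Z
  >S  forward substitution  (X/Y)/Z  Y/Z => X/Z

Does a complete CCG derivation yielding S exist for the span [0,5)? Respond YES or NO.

N/S (S/N)/N (N/N)/NP NP N
CKY chart[0,5] = {N, N/N}; S ∉ chart

NO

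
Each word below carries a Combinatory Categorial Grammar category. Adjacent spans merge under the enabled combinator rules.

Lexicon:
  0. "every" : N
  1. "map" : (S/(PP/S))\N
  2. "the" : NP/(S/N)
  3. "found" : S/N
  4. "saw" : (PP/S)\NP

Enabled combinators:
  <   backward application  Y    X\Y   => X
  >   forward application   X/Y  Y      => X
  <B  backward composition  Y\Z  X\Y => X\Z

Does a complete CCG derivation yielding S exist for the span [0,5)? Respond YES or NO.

YES

[0,5] S   >
  [0,2] S/(PP/S)   <
    [0,1] "every" : N
    [1,2] "map" : (S/(PP/S))\N
  [2,5] PP/S   <
    [2,4] NP   >
      [2,3] "the" : NP/(S/N)
      [3,4] "found" : S/N
    [4,5] "saw" : (PP/S)\NP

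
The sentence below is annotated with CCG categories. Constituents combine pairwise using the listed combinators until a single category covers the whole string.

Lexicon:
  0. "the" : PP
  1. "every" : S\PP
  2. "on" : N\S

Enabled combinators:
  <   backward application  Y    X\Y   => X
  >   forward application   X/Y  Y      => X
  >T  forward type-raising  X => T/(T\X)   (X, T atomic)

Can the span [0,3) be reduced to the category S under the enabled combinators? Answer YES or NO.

NO

PP S\PP N\S
CKY chart[0,3] = {N, N/(N\N), NP/(NP\N), PP/(PP\N), S/(S\N)}; S ∉ chart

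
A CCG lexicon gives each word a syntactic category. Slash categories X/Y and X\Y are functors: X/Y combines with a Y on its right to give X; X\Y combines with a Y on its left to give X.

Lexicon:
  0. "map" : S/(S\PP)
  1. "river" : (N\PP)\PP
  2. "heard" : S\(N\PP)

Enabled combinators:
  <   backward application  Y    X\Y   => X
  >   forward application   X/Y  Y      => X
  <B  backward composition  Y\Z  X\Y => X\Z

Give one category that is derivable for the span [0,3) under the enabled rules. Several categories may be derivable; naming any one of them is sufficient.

S

[0,3] S   >
  [0,1] "map" : S/(S\PP)
  [1,3] S\PP   <B
    [1,2] "river" : (N\PP)\PP
    [2,3] "heard" : S\(N\PP)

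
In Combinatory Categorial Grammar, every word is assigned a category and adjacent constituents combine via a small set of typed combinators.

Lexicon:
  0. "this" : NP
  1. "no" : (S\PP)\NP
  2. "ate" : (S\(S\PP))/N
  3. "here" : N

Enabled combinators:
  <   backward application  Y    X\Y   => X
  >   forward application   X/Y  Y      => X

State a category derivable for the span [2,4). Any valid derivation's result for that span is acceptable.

[0,4] S   <
  [0,2] S\PP   <
    [0,1] "this" : NP
    [1,2] "no" : (S\PP)\NP
  [2,4] S\(S\PP)   >
    [2,3] "ate" : (S\(S\PP))/N
    [3,4] "here" : N

S\(S\PP)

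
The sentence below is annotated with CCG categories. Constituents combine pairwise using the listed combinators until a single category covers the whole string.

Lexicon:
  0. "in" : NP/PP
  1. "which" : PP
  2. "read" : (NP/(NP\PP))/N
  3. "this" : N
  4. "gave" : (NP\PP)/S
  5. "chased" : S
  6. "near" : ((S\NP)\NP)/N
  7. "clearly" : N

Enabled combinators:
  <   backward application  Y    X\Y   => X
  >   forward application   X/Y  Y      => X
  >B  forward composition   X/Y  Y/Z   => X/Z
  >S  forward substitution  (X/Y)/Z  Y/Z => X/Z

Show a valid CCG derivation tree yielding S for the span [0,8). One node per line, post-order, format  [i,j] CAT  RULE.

[0,1] NP/PP  lex  "in"
[1,2] PP  lex  "which"
[0,2] NP  >  k=1
[2,3] (NP/(NP\PP))/N  lex  "read"
[3,4] N  lex  "this"
[2,4] NP/(NP\PP)  >  k=3
[4,5] (NP\PP)/S  lex  "gave"
[5,6] S  lex  "chased"
[4,6] NP\PP  >  k=5
[2,6] NP  >  k=4
[6,7] ((S\NP)\NP)/N  lex  "near"
[7,8] N  lex  "clearly"
[6,8] (S\NP)\NP  >  k=7
[2,8] S\NP  <  k=6
[0,8] S  <  k=2

[0,8] S   <
  [0,2] NP   >
    [0,1] "in" : NP/PP
    [1,2] "which" : PP
  [2,8] S\NP   <
    [2,6] NP   >
      [2,4] NP/(NP\PP)   >
        [2,3] "read" : (NP/(NP\PP))/N
        [3,4] "this" : N
      [4,6] NP\PP   >
        [4,5] "gave" : (NP\PP)/S
        [5,6] "chased" : S
    [6,8] (S\NP)\NP   >
      [6,7] "near" : ((S\NP)\NP)/N
      [7,8] "clearly" : N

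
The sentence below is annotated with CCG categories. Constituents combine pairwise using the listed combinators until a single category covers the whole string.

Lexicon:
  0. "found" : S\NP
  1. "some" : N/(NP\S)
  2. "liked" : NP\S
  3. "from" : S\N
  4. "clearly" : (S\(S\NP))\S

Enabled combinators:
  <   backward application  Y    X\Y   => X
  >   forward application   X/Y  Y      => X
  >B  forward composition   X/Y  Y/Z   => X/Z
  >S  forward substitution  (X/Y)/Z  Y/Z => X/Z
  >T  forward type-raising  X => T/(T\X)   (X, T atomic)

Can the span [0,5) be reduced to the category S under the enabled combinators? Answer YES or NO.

[0,5] S   <
  [0,1] "found" : S\NP
  [1,5] S\(S\NP)   <
    [1,4] S   <
      [1,3] N   >
        [1,2] "some" : N/(NP\S)
        [2,3] "liked" : NP\S
      [3,4] "from" : S\N
    [4,5] "clearly" : (S\(S\NP))\S

YES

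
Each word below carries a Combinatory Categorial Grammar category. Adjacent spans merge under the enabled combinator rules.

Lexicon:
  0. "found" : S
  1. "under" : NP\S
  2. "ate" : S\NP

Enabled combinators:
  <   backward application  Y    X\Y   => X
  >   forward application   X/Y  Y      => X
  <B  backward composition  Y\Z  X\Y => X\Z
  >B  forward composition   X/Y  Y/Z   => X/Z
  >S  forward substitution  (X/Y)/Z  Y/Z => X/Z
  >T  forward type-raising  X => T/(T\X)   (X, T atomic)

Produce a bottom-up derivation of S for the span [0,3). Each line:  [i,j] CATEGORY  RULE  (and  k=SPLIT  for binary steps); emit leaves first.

[0,3] S   <
  [0,2] NP   <
    [0,1] "found" : S
    [1,2] "under" : NP\S
  [2,3] "ate" : S\NP

[0,1] S  lex  "found"
[1,2] NP\S  lex  "under"
[0,2] NP  <  k=1
[2,3] S\NP  lex  "ate"
[0,3] S  <  k=2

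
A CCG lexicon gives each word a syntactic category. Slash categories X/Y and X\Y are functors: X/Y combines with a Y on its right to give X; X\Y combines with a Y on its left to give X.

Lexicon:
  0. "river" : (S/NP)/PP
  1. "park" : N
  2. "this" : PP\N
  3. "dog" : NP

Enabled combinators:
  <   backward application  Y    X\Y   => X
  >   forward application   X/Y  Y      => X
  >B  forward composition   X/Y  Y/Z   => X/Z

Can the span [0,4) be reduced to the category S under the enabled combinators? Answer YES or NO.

YES

[0,4] S   >
  [0,3] S/NP   >
    [0,1] "river" : (S/NP)/PP
    [1,3] PP   <
      [1,2] "park" : N
      [2,3] "this" : PP\N
  [3,4] "dog" : NP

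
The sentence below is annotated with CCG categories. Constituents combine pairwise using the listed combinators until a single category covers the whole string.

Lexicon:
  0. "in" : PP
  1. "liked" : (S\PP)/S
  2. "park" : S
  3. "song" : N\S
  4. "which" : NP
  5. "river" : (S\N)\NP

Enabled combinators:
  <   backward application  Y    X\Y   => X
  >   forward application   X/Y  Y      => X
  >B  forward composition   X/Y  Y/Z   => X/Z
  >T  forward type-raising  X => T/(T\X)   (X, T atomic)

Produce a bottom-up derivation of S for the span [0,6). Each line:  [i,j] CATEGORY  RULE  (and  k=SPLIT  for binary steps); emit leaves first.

[0,1] PP  lex  "in"
[0,1] S/(S\PP)  >T
[1,2] (S\PP)/S  lex  "liked"
[2,3] S  lex  "park"
[1,3] S\PP  >  k=2
[0,3] S  >  k=1
[3,4] N\S  lex  "song"
[0,4] N  <  k=3
[4,5] NP  lex  "which"
[5,6] (S\N)\NP  lex  "river"
[4,6] S\N  <  k=5
[0,6] S  <  k=4

[0,6] S   <
  [0,4] N   <
    [0,3] S   >
      [0,1] S/(S\PP)   >T
        [0,1] "in" : PP
      [1,3] S\PP   >
        [1,2] "liked" : (S\PP)/S
        [2,3] "park" : S
    [3,4] "song" : N\S
  [4,6] S\N   <
    [4,5] "which" : NP
    [5,6] "river" : (S\N)\NP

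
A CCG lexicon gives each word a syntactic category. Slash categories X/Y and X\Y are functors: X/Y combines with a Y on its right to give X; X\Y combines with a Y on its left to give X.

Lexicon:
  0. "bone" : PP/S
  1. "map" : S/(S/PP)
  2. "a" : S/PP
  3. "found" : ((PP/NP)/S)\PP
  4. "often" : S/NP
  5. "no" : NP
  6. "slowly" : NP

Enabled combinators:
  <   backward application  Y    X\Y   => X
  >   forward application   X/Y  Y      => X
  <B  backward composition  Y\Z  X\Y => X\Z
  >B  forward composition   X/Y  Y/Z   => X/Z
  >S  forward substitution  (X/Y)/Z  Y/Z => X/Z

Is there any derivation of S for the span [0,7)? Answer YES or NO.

PP/S S/(S/PP) S/PP ((PP/NP)/S)\PP S/NP NP NP
CKY chart[0,7] = {PP}; S ∉ chart

NO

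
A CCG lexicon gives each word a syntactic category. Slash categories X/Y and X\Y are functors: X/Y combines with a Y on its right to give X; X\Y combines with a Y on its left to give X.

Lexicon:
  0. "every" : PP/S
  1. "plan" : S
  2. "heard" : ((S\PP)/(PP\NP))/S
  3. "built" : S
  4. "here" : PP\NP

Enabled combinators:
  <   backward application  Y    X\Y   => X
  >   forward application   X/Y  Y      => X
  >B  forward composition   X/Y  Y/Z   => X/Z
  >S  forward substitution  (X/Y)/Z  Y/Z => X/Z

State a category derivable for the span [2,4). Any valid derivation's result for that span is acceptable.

(S\PP)/(PP\NP)

[0,5] S   <
  [0,2] PP   >
    [0,1] "every" : PP/S
    [1,2] "plan" : S
  [2,5] S\PP   >
    [2,4] (S\PP)/(PP\NP)   >
      [2,3] "heard" : ((S\PP)/(PP\NP))/S
      [3,4] "built" : S
    [4,5] "here" : PP\NP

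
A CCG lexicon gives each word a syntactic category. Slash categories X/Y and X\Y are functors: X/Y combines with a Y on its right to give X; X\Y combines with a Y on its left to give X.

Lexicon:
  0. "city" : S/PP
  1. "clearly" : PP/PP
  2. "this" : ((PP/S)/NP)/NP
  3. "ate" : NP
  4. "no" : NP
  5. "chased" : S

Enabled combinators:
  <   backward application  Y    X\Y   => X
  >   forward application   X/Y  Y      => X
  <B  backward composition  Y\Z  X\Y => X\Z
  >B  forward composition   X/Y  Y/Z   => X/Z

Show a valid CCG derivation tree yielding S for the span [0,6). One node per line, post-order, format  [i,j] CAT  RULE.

[0,1] S/PP  lex  "city"
[1,2] PP/PP  lex  "clearly"
[0,2] S/PP  >B  k=1
[2,3] ((PP/S)/NP)/NP  lex  "this"
[3,4] NP  lex  "ate"
[2,4] (PP/S)/NP  >  k=3
[4,5] NP  lex  "no"
[2,5] PP/S  >  k=4
[5,6] S  lex  "chased"
[2,6] PP  >  k=5
[0,6] S  >  k=2

[0,6] S   >
  [0,2] S/PP   >B
    [0,1] "city" : S/PP
    [1,2] "clearly" : PP/PP
  [2,6] PP   >
    [2,5] PP/S   >
      [2,4] (PP/S)/NP   >
        [2,3] "this" : ((PP/S)/NP)/NP
        [3,4] "ate" : NP
      [4,5] "no" : NP
    [5,6] "chased" : S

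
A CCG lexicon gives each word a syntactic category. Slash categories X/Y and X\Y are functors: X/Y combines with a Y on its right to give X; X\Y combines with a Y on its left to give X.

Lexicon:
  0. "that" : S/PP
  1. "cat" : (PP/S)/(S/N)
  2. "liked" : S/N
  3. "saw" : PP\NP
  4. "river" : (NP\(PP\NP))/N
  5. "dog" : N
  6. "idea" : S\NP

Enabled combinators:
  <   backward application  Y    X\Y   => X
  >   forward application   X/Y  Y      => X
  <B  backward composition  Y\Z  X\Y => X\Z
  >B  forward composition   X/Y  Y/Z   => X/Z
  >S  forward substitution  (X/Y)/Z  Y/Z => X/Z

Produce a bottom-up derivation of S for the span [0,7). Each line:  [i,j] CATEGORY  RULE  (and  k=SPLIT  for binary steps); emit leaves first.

[0,1] S/PP  lex  "that"
[1,2] (PP/S)/(S/N)  lex  "cat"
[2,3] S/N  lex  "liked"
[1,3] PP/S  >  k=2
[3,4] PP\NP  lex  "saw"
[4,5] (NP\(PP\NP))/N  lex  "river"
[5,6] N  lex  "dog"
[4,6] NP\(PP\NP)  >  k=5
[3,6] NP  <  k=4
[6,7] S\NP  lex  "idea"
[3,7] S  <  k=6
[1,7] PP  >  k=3
[0,7] S  >  k=1

[0,7] S   >
  [0,1] "that" : S/PP
  [1,7] PP   >
    [1,3] PP/S   >
      [1,2] "cat" : (PP/S)/(S/N)
      [2,3] "liked" : S/N
    [3,7] S   <
      [3,6] NP   <
        [3,4] "saw" : PP\NP
        [4,6] NP\(PP\NP)   >
          [4,5] "river" : (NP\(PP\NP))/N
          [5,6] "dog" : N
      [6,7] "idea" : S\NP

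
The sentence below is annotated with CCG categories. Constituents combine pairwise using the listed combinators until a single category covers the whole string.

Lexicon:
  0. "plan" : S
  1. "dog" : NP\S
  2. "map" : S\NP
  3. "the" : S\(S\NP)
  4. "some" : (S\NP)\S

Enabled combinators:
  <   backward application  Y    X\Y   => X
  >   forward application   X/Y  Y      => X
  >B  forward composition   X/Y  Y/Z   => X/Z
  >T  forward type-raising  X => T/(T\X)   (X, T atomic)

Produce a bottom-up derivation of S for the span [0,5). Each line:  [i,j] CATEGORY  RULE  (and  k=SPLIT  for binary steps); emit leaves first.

[0,5] S   <
  [0,2] NP   <
    [0,1] "plan" : S
    [1,2] "dog" : NP\S
  [2,5] S\NP   <
    [2,4] S   <
      [2,3] "map" : S\NP
      [3,4] "the" : S\(S\NP)
    [4,5] "some" : (S\NP)\S

[0,1] S  lex  "plan"
[1,2] NP\S  lex  "dog"
[0,2] NP  <  k=1
[2,3] S\NP  lex  "map"
[3,4] S\(S\NP)  lex  "the"
[2,4] S  <  k=3
[4,5] (S\NP)\S  lex  "some"
[2,5] S\NP  <  k=4
[0,5] S  <  k=2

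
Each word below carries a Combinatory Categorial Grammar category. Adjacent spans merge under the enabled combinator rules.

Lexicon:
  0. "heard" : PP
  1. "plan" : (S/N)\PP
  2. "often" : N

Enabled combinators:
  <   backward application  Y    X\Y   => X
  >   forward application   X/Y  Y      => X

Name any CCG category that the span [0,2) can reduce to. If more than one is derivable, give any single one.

S/N

[0,3] S   >
  [0,2] S/N   <
    [0,1] "heard" : PP
    [1,2] "plan" : (S/N)\PP
  [2,3] "often" : N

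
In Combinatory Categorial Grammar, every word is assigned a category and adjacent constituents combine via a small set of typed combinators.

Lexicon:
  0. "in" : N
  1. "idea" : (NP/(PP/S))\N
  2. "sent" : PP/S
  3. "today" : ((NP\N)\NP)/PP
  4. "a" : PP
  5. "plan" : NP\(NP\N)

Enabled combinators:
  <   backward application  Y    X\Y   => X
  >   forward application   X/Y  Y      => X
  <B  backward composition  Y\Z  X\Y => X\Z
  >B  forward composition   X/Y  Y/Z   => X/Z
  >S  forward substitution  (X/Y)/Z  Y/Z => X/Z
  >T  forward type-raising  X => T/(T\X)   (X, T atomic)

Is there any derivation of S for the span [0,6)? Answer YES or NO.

N (NP/(PP/S))\N PP/S ((NP\N)\NP)/PP PP NP\(NP\N)
CKY chart[0,6] = {N/(N\NP), NP, NP/(NP\NP), PP/(PP\NP), S/(S\NP)}; S ∉ chart

NO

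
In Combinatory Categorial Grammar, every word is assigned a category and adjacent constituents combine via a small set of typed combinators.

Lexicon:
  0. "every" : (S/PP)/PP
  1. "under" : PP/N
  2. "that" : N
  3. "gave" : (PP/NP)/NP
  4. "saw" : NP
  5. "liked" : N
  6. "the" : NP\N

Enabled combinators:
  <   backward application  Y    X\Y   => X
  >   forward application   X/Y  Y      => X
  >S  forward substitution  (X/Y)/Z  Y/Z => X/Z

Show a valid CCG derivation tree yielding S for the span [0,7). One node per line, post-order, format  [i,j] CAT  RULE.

[0,1] (S/PP)/PP  lex  "every"
[1,2] PP/N  lex  "under"
[2,3] N  lex  "that"
[1,3] PP  >  k=2
[0,3] S/PP  >  k=1
[3,4] (PP/NP)/NP  lex  "gave"
[4,5] NP  lex  "saw"
[3,5] PP/NP  >  k=4
[5,6] N  lex  "liked"
[6,7] NP\N  lex  "the"
[5,7] NP  <  k=6
[3,7] PP  >  k=5
[0,7] S  >  k=3

[0,7] S   >
  [0,3] S/PP   >
    [0,1] "every" : (S/PP)/PP
    [1,3] PP   >
      [1,2] "under" : PP/N
      [2,3] "that" : N
  [3,7] PP   >
    [3,5] PP/NP   >
      [3,4] "gave" : (PP/NP)/NP
      [4,5] "saw" : NP
    [5,7] NP   <
      [5,6] "liked" : N
      [6,7] "the" : NP\N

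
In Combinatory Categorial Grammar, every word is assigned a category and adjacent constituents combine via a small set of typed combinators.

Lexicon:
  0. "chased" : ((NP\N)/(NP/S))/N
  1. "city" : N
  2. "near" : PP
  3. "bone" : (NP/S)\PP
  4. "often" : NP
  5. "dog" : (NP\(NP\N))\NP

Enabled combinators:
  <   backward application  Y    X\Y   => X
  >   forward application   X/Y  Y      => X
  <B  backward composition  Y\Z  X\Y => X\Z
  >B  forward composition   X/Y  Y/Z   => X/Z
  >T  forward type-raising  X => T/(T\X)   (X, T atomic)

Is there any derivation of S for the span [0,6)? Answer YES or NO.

((NP\N)/(NP/S))/N N PP (NP/S)\PP NP (NP\(NP\N))\NP
CKY chart[0,6] = {N/(N\NP), NP, NP/(NP\NP), PP/(PP\NP), S/(S\NP)}; S ∉ chart

NO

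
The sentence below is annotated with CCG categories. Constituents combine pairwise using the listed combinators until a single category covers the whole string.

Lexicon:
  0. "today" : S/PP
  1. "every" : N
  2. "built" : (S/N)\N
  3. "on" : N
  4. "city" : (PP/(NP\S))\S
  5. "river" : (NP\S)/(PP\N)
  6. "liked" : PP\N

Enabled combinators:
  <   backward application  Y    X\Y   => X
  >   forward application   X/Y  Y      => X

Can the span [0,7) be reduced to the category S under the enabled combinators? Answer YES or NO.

YES

[0,7] S   >
  [0,1] "today" : S/PP
  [1,7] PP   >
    [1,5] PP/(NP\S)   <
      [1,4] S   >
        [1,3] S/N   <
          [1,2] "every" : N
          [2,3] "built" : (S/N)\N
        [3,4] "on" : N
      [4,5] "city" : (PP/(NP\S))\S
    [5,7] NP\S   >
      [5,6] "river" : (NP\S)/(PP\N)
      [6,7] "liked" : PP\N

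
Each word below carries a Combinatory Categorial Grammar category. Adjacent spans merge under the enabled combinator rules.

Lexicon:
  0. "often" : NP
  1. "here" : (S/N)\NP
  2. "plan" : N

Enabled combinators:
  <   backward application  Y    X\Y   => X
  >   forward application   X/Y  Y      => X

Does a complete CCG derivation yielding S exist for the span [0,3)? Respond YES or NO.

YES

[0,3] S   >
  [0,2] S/N   <
    [0,1] "often" : NP
    [1,2] "here" : (S/N)\NP
  [2,3] "plan" : N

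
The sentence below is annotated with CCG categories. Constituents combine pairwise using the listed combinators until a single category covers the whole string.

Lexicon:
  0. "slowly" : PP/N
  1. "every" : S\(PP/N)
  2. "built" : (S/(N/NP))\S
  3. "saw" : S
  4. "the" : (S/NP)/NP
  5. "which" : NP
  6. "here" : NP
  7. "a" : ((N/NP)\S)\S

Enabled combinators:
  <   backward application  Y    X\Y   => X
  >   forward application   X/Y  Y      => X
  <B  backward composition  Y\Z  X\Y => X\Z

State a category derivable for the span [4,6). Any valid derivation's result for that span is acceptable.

[0,8] S   >
  [0,3] S/(N/NP)   <
    [0,2] S   <
      [0,1] "slowly" : PP/N
      [1,2] "every" : S\(PP/N)
    [2,3] "built" : (S/(N/NP))\S
  [3,8] N/NP   <
    [3,4] "saw" : S
    [4,8] (N/NP)\S   <
      [4,7] S   >
        [4,6] S/NP   >
          [4,5] "the" : (S/NP)/NP
          [5,6] "which" : NP
        [6,7] "here" : NP
      [7,8] "a" : ((N/NP)\S)\S

S/NP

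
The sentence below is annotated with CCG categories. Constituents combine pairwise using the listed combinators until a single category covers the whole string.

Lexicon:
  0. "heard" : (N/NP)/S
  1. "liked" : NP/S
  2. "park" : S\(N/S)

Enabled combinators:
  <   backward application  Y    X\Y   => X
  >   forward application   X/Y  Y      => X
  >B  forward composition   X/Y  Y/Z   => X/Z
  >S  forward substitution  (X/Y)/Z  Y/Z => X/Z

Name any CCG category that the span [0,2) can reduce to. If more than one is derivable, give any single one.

[0,3] S   <
  [0,2] N/S   >S
    [0,1] "heard" : (N/NP)/S
    [1,2] "liked" : NP/S
  [2,3] "park" : S\(N/S)

N/S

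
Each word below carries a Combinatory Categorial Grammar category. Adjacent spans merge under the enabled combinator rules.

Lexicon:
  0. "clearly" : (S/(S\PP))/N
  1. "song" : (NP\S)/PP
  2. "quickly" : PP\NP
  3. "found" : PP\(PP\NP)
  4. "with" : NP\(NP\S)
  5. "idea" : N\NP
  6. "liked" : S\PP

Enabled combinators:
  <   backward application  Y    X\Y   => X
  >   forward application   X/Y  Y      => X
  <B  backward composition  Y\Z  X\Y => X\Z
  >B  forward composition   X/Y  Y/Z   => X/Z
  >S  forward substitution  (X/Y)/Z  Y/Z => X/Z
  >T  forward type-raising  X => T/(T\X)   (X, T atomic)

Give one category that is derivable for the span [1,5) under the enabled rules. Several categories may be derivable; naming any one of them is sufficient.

NP

[0,7] S   >
  [0,6] S/(S\PP)   >
    [0,1] "clearly" : (S/(S\PP))/N
    [1,6] N   <
      [1,5] NP   <
        [1,4] NP\S   >
          [1,2] "song" : (NP\S)/PP
          [2,4] PP   <
            [2,3] "quickly" : PP\NP
            [3,4] "found" : PP\(PP\NP)
        [4,5] "with" : NP\(NP\S)
      [5,6] "idea" : N\NP
  [6,7] "liked" : S\PP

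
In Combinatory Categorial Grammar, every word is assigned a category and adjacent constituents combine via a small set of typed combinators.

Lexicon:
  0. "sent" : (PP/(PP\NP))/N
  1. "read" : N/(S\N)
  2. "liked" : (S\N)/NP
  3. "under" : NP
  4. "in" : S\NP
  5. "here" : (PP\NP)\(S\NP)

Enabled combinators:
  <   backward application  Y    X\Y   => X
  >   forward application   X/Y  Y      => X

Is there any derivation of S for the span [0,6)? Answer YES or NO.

(PP/(PP\NP))/N N/(S\N) (S\N)/NP NP S\NP (PP\NP)\(S\NP)
CKY chart[0,6] = {PP}; S ∉ chart

NO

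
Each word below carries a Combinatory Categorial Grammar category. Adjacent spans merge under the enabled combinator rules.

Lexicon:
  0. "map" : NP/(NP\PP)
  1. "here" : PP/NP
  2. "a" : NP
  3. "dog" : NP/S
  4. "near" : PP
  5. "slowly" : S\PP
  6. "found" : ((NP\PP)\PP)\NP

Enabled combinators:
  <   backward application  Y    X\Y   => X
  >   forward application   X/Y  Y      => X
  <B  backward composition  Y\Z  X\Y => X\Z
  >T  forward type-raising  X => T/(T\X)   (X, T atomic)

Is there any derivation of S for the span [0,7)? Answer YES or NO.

NO

NP/(NP\PP) PP/NP NP NP/S PP S\PP ((NP\PP)\PP)\NP
CKY chart[0,7] = {N/(N\NP), NP, NP/(NP\NP), PP/(PP\NP), S/(S\NP)}; S ∉ chart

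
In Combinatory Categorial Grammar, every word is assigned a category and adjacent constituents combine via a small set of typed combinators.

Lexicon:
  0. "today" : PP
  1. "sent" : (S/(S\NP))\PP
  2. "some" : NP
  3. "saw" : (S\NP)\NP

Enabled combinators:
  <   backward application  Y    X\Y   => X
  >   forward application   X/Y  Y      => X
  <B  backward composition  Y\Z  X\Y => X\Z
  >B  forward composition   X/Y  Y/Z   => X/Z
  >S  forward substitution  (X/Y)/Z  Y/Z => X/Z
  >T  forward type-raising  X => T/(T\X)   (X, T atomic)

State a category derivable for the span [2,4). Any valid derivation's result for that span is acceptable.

[0,4] S   >
  [0,2] S/(S\NP)   <
    [0,1] "today" : PP
    [1,2] "sent" : (S/(S\NP))\PP
  [2,4] S\NP   <
    [2,3] "some" : NP
    [3,4] "saw" : (S\NP)\NP

S\NP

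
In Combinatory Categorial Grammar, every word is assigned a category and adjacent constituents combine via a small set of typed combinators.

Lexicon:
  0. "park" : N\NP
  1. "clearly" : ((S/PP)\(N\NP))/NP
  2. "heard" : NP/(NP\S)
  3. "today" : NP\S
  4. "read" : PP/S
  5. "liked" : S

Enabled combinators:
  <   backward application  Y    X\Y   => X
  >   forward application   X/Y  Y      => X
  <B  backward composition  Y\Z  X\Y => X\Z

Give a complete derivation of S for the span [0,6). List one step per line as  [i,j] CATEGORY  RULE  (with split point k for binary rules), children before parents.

[0,6] S   >
  [0,4] S/PP   <
    [0,1] "park" : N\NP
    [1,4] (S/PP)\(N\NP)   >
      [1,2] "clearly" : ((S/PP)\(N\NP))/NP
      [2,4] NP   >
        [2,3] "heard" : NP/(NP\S)
        [3,4] "today" : NP\S
  [4,6] PP   >
    [4,5] "read" : PP/S
    [5,6] "liked" : S

[0,1] N\NP  lex  "park"
[1,2] ((S/PP)\(N\NP))/NP  lex  "clearly"
[2,3] NP/(NP\S)  lex  "heard"
[3,4] NP\S  lex  "today"
[2,4] NP  >  k=3
[1,4] (S/PP)\(N\NP)  >  k=2
[0,4] S/PP  <  k=1
[4,5] PP/S  lex  "read"
[5,6] S  lex  "liked"
[4,6] PP  >  k=5
[0,6] S  >  k=4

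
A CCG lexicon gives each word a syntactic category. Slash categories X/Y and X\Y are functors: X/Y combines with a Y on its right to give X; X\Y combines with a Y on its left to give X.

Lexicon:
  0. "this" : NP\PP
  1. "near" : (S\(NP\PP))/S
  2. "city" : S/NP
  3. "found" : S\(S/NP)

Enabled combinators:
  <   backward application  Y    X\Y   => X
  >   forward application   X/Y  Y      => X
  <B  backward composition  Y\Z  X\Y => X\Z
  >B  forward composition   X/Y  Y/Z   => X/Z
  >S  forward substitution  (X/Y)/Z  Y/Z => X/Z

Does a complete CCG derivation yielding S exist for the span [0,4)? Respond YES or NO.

[0,4] S   <
  [0,1] "this" : NP\PP
  [1,4] S\(NP\PP)   >
    [1,2] "near" : (S\(NP\PP))/S
    [2,4] S   <
      [2,3] "city" : S/NP
      [3,4] "found" : S\(S/NP)

YES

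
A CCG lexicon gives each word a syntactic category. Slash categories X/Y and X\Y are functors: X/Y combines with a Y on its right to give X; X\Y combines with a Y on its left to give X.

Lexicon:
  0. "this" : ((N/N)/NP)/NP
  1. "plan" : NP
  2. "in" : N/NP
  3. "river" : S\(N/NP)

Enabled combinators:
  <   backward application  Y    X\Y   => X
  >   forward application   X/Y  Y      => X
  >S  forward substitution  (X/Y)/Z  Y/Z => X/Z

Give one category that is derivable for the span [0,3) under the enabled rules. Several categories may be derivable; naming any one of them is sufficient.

[0,4] S   <
  [0,3] N/NP   >S
    [0,2] (N/N)/NP   >
      [0,1] "this" : ((N/N)/NP)/NP
      [1,2] "plan" : NP
    [2,3] "in" : N/NP
  [3,4] "river" : S\(N/NP)

N/NP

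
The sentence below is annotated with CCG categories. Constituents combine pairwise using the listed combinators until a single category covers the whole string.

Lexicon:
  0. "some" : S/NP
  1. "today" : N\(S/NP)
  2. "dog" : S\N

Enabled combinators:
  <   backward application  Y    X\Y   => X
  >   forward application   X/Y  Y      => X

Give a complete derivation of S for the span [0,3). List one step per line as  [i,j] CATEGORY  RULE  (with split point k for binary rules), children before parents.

[0,3] S   <
  [0,2] N   <
    [0,1] "some" : S/NP
    [1,2] "today" : N\(S/NP)
  [2,3] "dog" : S\N

[0,1] S/NP  lex  "some"
[1,2] N\(S/NP)  lex  "today"
[0,2] N  <  k=1
[2,3] S\N  lex  "dog"
[0,3] S  <  k=2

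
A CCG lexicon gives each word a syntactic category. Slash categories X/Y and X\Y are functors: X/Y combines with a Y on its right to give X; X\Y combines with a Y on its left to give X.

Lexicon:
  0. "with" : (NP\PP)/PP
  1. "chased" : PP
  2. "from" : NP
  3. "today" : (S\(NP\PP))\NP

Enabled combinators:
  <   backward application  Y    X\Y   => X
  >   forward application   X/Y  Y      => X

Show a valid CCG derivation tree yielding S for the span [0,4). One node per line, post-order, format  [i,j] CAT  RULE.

[0,4] S   <
  [0,2] NP\PP   >
    [0,1] "with" : (NP\PP)/PP
    [1,2] "chased" : PP
  [2,4] S\(NP\PP)   <
    [2,3] "from" : NP
    [3,4] "today" : (S\(NP\PP))\NP

[0,1] (NP\PP)/PP  lex  "with"
[1,2] PP  lex  "chased"
[0,2] NP\PP  >  k=1
[2,3] NP  lex  "from"
[3,4] (S\(NP\PP))\NP  lex  "today"
[2,4] S\(NP\PP)  <  k=3
[0,4] S  <  k=2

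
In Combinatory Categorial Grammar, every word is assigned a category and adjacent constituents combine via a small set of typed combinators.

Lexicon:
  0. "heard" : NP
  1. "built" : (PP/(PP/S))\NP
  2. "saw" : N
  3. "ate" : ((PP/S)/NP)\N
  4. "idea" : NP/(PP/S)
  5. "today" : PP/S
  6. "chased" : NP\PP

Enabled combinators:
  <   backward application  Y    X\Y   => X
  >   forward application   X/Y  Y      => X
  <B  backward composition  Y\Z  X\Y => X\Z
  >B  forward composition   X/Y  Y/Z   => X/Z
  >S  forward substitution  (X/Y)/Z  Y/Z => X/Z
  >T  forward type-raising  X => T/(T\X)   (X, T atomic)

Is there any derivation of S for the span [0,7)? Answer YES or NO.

NO

NP (PP/(PP/S))\NP N ((PP/S)/NP)\N NP/(PP/S) PP/S NP\PP
CKY chart[0,7] = {N/(N\NP), NP, NP/(NP\NP), PP/(PP\NP), S/(S\NP)}; S ∉ chart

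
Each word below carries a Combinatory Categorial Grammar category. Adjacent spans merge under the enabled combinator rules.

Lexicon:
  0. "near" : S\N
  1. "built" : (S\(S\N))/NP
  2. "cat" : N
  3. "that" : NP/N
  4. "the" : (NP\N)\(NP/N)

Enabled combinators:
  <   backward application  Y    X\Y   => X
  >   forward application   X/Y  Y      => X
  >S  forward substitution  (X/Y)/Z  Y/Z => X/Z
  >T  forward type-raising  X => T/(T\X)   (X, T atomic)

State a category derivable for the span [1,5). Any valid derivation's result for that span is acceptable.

[0,5] S   <
  [0,1] "near" : S\N
  [1,5] S\(S\N)   >
    [1,2] "built" : (S\(S\N))/NP
    [2,5] NP   <
      [2,3] "cat" : N
      [3,5] NP\N   <
        [3,4] "that" : NP/N
        [4,5] "the" : (NP\N)\(NP/N)

S\(S\N)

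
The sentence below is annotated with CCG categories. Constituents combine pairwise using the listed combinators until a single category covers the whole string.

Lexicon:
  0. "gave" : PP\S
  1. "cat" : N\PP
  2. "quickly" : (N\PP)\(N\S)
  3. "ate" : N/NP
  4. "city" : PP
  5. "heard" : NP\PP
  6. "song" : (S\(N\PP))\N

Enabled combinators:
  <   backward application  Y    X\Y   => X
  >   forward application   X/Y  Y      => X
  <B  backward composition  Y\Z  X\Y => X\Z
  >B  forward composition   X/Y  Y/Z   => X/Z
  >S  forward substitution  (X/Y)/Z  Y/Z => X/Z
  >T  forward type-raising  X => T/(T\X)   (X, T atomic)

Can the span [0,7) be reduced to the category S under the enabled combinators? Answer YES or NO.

YES

[0,7] S   <
  [0,3] N\PP   <
    [0,2] N\S   <B
      [0,1] "gave" : PP\S
      [1,2] "cat" : N\PP
    [2,3] "quickly" : (N\PP)\(N\S)
  [3,7] S\(N\PP)   <
    [3,6] N   >
      [3,4] "ate" : N/NP
      [4,6] NP   <
        [4,5] "city" : PP
        [5,6] "heard" : NP\PP
    [6,7] "song" : (S\(N\PP))\N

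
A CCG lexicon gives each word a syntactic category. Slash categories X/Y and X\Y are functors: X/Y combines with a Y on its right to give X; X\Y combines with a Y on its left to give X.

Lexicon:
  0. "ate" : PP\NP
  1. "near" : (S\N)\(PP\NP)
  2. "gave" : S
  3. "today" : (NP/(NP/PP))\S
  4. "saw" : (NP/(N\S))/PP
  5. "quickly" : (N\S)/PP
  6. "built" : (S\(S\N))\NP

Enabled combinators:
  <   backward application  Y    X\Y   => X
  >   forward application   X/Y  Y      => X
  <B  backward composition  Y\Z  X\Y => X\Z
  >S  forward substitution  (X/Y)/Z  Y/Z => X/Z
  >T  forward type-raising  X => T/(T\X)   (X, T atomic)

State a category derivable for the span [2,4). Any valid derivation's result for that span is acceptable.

[0,7] S   <
  [0,2] S\N   <
    [0,1] "ate" : PP\NP
    [1,2] "near" : (S\N)\(PP\NP)
  [2,7] S\(S\N)   <
    [2,6] NP   >
      [2,4] NP/(NP/PP)   <
        [2,3] "gave" : S
        [3,4] "today" : (NP/(NP/PP))\S
      [4,6] NP/PP   >S
        [4,5] "saw" : (NP/(N\S))/PP
        [5,6] "quickly" : (N\S)/PP
    [6,7] "built" : (S\(S\N))\NP

NP/(NP/PP)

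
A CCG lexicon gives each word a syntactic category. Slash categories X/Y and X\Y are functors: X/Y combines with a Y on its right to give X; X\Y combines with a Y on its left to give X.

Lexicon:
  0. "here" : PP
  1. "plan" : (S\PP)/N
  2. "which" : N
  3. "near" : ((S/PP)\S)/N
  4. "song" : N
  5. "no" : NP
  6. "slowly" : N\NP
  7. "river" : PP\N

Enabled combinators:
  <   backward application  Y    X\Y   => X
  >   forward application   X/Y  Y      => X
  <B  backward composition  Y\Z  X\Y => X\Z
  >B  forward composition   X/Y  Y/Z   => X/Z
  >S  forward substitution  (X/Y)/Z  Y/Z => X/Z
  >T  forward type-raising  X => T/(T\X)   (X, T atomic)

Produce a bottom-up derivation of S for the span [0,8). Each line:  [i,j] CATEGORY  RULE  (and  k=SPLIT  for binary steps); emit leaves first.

[0,8] S   >
  [0,5] S/PP   <
    [0,3] S   >
      [0,1] S/(S\PP)   >T
        [0,1] "here" : PP
      [1,3] S\PP   >
        [1,2] "plan" : (S\PP)/N
        [2,3] "which" : N
    [3,5] (S/PP)\S   >
      [3,4] "near" : ((S/PP)\S)/N
      [4,5] "song" : N
  [5,8] PP   <
    [5,6] "no" : NP
    [6,8] PP\NP   <B
      [6,7] "slowly" : N\NP
      [7,8] "river" : PP\N

[0,1] PP  lex  "here"
[0,1] S/(S\PP)  >T
[1,2] (S\PP)/N  lex  "plan"
[2,3] N  lex  "which"
[1,3] S\PP  >  k=2
[0,3] S  >  k=1
[3,4] ((S/PP)\S)/N  lex  "near"
[4,5] N  lex  "song"
[3,5] (S/PP)\S  >  k=4
[0,5] S/PP  <  k=3
[5,6] NP  lex  "no"
[6,7] N\NP  lex  "slowly"
[7,8] PP\N  lex  "river"
[6,8] PP\NP  <B  k=7
[5,8] PP  <  k=6
[0,8] S  >  k=5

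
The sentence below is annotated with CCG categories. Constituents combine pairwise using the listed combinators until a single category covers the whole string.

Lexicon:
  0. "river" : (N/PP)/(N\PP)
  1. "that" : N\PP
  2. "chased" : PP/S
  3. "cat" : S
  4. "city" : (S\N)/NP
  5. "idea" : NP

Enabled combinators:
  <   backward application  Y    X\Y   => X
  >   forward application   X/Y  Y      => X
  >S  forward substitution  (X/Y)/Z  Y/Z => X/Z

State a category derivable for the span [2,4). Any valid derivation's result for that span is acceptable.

PP

[0,6] S   <
  [0,4] N   >
    [0,2] N/PP   >
      [0,1] "river" : (N/PP)/(N\PP)
      [1,2] "that" : N\PP
    [2,4] PP   >
      [2,3] "chased" : PP/S
      [3,4] "cat" : S
  [4,6] S\N   >
    [4,5] "city" : (S\N)/NP
    [5,6] "idea" : NP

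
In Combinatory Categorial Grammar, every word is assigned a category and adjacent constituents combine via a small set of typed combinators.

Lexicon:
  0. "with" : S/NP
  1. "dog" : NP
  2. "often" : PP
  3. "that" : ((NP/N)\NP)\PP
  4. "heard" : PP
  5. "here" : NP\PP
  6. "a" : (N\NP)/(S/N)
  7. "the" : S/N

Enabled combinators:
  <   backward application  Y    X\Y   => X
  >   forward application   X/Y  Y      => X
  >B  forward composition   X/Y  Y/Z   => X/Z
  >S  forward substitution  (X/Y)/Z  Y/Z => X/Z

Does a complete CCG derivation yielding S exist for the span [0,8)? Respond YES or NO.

[0,8] S   >
  [0,1] "with" : S/NP
  [1,8] NP   >
    [1,4] NP/N   <
      [1,2] "dog" : NP
      [2,4] (NP/N)\NP   <
        [2,3] "often" : PP
        [3,4] "that" : ((NP/N)\NP)\PP
    [4,8] N   <
      [4,6] NP   <
        [4,5] "heard" : PP
        [5,6] "here" : NP\PP
      [6,8] N\NP   >
        [6,7] "a" : (N\NP)/(S/N)
        [7,8] "the" : S/N

YES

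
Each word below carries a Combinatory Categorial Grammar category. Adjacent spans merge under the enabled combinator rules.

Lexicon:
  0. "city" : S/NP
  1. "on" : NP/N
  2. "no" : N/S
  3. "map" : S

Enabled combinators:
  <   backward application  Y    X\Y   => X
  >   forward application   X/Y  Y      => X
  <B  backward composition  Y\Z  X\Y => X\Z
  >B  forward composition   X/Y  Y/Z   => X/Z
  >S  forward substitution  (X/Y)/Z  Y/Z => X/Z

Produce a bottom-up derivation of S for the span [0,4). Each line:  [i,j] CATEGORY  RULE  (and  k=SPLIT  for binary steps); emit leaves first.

[0,4] S   >
  [0,1] "city" : S/NP
  [1,4] NP   >
    [1,2] "on" : NP/N
    [2,4] N   >
      [2,3] "no" : N/S
      [3,4] "map" : S

[0,1] S/NP  lex  "city"
[1,2] NP/N  lex  "on"
[2,3] N/S  lex  "no"
[3,4] S  lex  "map"
[2,4] N  >  k=3
[1,4] NP  >  k=2
[0,4] S  >  k=1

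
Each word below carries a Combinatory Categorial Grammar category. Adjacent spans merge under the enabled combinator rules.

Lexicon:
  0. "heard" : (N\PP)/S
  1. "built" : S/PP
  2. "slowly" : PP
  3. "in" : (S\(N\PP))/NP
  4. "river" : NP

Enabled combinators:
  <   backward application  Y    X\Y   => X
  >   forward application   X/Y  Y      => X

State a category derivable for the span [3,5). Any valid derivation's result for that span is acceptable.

[0,5] S   <
  [0,3] N\PP   >
    [0,1] "heard" : (N\PP)/S
    [1,3] S   >
      [1,2] "built" : S/PP
      [2,3] "slowly" : PP
  [3,5] S\(N\PP)   >
    [3,4] "in" : (S\(N\PP))/NP
    [4,5] "river" : NP

S\(N\PP)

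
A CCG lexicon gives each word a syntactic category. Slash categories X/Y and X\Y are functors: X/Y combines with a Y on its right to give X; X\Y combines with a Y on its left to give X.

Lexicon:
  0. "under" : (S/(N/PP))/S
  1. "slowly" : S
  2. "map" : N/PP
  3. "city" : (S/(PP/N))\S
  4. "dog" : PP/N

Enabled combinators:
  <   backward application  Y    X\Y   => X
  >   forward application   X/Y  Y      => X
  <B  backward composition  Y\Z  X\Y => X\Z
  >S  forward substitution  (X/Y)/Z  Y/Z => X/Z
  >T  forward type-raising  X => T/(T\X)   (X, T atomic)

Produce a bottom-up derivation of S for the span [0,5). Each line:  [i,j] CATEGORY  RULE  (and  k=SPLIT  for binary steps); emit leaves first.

[0,1] (S/(N/PP))/S  lex  "under"
[1,2] S  lex  "slowly"
[0,2] S/(N/PP)  >  k=1
[2,3] N/PP  lex  "map"
[0,3] S  >  k=2
[3,4] (S/(PP/N))\S  lex  "city"
[0,4] S/(PP/N)  <  k=3
[4,5] PP/N  lex  "dog"
[0,5] S  >  k=4

[0,5] S   >
  [0,4] S/(PP/N)   <
    [0,3] S   >
      [0,2] S/(N/PP)   >
        [0,1] "under" : (S/(N/PP))/S
        [1,2] "slowly" : S
      [2,3] "map" : N/PP
    [3,4] "city" : (S/(PP/N))\S
  [4,5] "dog" : PP/N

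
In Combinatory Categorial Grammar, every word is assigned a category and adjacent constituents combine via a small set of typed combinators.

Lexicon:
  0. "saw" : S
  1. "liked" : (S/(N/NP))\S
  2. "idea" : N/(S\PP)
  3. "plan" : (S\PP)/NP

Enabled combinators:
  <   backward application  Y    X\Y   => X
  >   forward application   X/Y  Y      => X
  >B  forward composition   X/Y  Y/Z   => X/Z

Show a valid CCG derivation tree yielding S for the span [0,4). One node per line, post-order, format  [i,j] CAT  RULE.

[0,4] S   >
  [0,2] S/(N/NP)   <
    [0,1] "saw" : S
    [1,2] "liked" : (S/(N/NP))\S
  [2,4] N/NP   >B
    [2,3] "idea" : N/(S\PP)
    [3,4] "plan" : (S\PP)/NP

[0,1] S  lex  "saw"
[1,2] (S/(N/NP))\S  lex  "liked"
[0,2] S/(N/NP)  <  k=1
[2,3] N/(S\PP)  lex  "idea"
[3,4] (S\PP)/NP  lex  "plan"
[2,4] N/NP  >B  k=3
[0,4] S  >  k=2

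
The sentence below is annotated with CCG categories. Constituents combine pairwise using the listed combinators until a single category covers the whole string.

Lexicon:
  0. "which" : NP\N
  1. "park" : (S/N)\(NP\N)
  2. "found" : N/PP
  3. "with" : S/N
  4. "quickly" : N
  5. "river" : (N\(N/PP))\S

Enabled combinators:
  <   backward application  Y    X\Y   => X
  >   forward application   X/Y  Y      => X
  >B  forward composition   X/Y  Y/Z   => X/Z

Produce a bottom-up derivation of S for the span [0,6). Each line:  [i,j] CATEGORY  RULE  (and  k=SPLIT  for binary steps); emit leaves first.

[0,6] S   >
  [0,2] S/N   <
    [0,1] "which" : NP\N
    [1,2] "park" : (S/N)\(NP\N)
  [2,6] N   <
    [2,3] "found" : N/PP
    [3,6] N\(N/PP)   <
      [3,5] S   >
        [3,4] "with" : S/N
        [4,5] "quickly" : N
      [5,6] "river" : (N\(N/PP))\S

[0,1] NP\N  lex  "which"
[1,2] (S/N)\(NP\N)  lex  "park"
[0,2] S/N  <  k=1
[2,3] N/PP  lex  "found"
[3,4] S/N  lex  "with"
[4,5] N  lex  "quickly"
[3,5] S  >  k=4
[5,6] (N\(N/PP))\S  lex  "river"
[3,6] N\(N/PP)  <  k=5
[2,6] N  <  k=3
[0,6] S  >  k=2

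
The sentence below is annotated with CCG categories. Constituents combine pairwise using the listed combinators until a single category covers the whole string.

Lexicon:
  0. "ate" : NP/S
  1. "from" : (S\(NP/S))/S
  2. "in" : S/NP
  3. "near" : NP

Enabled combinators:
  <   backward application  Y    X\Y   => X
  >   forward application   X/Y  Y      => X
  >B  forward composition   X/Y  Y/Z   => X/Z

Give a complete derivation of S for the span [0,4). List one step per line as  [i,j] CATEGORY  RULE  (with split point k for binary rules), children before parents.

[0,4] S   <
  [0,1] "ate" : NP/S
  [1,4] S\(NP/S)   >
    [1,2] "from" : (S\(NP/S))/S
    [2,4] S   >
      [2,3] "in" : S/NP
      [3,4] "near" : NP

[0,1] NP/S  lex  "ate"
[1,2] (S\(NP/S))/S  lex  "from"
[2,3] S/NP  lex  "in"
[3,4] NP  lex  "near"
[2,4] S  >  k=3
[1,4] S\(NP/S)  >  k=2
[0,4] S  <  k=1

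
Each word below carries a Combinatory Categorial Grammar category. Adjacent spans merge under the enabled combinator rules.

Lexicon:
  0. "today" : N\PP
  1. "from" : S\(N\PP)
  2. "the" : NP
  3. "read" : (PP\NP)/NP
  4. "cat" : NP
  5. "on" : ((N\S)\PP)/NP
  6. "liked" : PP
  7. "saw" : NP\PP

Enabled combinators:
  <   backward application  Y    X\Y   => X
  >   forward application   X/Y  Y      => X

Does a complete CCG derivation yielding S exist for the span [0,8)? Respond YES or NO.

N\PP S\(N\PP) NP (PP\NP)/NP NP ((N\S)\PP)/NP PP NP\PP
CKY chart[0,8] = {N}; S ∉ chart

NO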